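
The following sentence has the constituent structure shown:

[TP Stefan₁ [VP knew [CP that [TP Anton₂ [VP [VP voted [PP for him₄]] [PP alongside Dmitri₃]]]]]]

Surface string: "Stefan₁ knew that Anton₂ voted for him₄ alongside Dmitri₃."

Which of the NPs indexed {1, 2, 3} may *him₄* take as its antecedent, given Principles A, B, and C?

{1, 3}

*him* is a pronoun, so Principle B applies: it must be free in its binding domain.
Binding domain of *him₄*: the embedded TP, whose subject is Anton₂.
*Stefan₁* c-commands the pronoun but from outside its binding domain, and is not c-commanded by it → coindexation permitted.
*Anton₂* c-commands the pronoun within its binding domain → coindexation would violate Principle B.
*Dmitri₃* and the pronoun do not c-command one another → neither Principle B nor Principle C is at stake; coindexation permitted.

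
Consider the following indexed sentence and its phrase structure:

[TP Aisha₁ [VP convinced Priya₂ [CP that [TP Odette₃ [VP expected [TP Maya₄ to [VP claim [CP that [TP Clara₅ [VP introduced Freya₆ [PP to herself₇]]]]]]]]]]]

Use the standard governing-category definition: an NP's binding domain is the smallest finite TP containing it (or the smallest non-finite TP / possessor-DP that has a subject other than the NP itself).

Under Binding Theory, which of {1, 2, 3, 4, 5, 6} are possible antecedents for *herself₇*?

*herself* is an anaphor, so Principle A applies: it must be bound in its binding domain.
Binding domain of *herself₇*: the embedded TP, whose subject is Clara₅.
*Aisha₁* c-commands the anaphor but is outside its binding domain → cannot satisfy Principle A.
*Priya₂* c-commands the anaphor but is outside its binding domain → cannot satisfy Principle A.
*Odette₃* c-commands the anaphor but is outside its binding domain → cannot satisfy Principle A.
*Maya₄* c-commands the anaphor but is outside its binding domain → cannot satisfy Principle A.
*Clara₅* c-commands the anaphor within its binding domain → licit binder.
*Freya₆* c-commands the anaphor within its binding domain → licit binder.

{5, 6}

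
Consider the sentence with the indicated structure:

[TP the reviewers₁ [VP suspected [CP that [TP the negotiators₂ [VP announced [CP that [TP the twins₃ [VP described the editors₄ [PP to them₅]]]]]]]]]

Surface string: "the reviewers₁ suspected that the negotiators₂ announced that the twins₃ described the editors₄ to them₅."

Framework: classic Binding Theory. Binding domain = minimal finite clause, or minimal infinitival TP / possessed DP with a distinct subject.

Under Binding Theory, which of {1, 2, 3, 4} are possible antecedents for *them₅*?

{1, 2}

*them* is a pronoun, so Principle B applies: it must be free in its binding domain.
Binding domain of *them₅*: the embedded TP, whose subject is the twins₃.
*the reviewers₁* c-commands the pronoun but from outside its binding domain, and is not c-commanded by it → coindexation permitted.
*the negotiators₂* c-commands the pronoun but from outside its binding domain, and is not c-commanded by it → coindexation permitted.
*the twins₃* c-commands the pronoun within its binding domain → coindexation would violate Principle B.
*the editors₄* c-commands the pronoun within its binding domain → coindexation would violate Principle B.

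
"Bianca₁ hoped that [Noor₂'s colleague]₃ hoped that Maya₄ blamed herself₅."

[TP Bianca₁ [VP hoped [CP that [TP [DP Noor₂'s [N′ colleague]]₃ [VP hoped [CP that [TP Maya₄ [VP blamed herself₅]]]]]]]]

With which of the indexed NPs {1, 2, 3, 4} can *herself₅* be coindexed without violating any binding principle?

*herself* is an anaphor, so Principle A applies: it must be bound in its binding domain.
Binding domain of *herself₅*: the embedded TP, whose subject is Maya₄.
*Bianca₁* c-commands the anaphor but is outside its binding domain → cannot satisfy Principle A.
*Noor₂* does not c-command the anaphor → cannot bind it.
*[Noor₂'s colleague]₃* c-commands the anaphor but is outside its binding domain → cannot satisfy Principle A.
*Maya₄* c-commands the anaphor within its binding domain → licit binder.

{4}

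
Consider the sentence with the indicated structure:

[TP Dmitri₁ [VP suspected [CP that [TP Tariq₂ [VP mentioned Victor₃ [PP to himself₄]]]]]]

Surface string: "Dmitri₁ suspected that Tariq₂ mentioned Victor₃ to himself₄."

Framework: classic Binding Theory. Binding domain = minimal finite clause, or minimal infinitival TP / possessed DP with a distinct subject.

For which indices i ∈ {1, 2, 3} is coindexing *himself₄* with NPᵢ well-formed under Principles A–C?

{2, 3}

*himself* is an anaphor, so Principle A applies: it must be bound in its binding domain.
Binding domain of *himself₄*: the embedded TP, whose subject is Tariq₂.
*Dmitri₁* c-commands the anaphor but is outside its binding domain → cannot satisfy Principle A.
*Tariq₂* c-commands the anaphor within its binding domain → licit binder.
*Victor₃* c-commands the anaphor within its binding domain → licit binder.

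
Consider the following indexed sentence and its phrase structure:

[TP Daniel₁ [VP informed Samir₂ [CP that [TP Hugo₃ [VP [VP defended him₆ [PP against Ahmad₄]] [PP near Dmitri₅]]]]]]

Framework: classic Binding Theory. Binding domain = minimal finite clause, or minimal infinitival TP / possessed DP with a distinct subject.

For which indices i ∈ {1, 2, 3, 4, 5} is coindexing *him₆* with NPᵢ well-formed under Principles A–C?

{1, 2, 5}

*him* is a pronoun, so Principle B applies: it must be free in its binding domain.
Binding domain of *him₆*: the embedded TP, whose subject is Hugo₃.
*Daniel₁* c-commands the pronoun but from outside its binding domain, and is not c-commanded by it → coindexation permitted.
*Samir₂* c-commands the pronoun but from outside its binding domain, and is not c-commanded by it → coindexation permitted.
*Hugo₃* c-commands the pronoun within its binding domain → coindexation would violate Principle B.
*Ahmad₄*: the pronoun c-commands this R-expression → coindexation would violate Principle C on *Ahmad₄*.
*Dmitri₅* and the pronoun do not c-command one another → neither Principle B nor Principle C is at stake; coindexation permitted.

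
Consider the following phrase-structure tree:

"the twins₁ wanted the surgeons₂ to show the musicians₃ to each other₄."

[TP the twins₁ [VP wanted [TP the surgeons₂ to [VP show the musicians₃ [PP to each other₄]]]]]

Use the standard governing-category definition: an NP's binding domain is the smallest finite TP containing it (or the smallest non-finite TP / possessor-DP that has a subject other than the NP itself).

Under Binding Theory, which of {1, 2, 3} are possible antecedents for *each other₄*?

*each other* is an anaphor, so Principle A applies: it must be bound in its binding domain.
Binding domain of *each other₄*: the embedded TP, whose subject is the surgeons₂.
*the twins₁* c-commands the anaphor but is outside its binding domain → cannot satisfy Principle A.
*the surgeons₂* c-commands the anaphor within its binding domain → licit binder.
*the musicians₃* c-commands the anaphor within its binding domain → licit binder.

{2, 3}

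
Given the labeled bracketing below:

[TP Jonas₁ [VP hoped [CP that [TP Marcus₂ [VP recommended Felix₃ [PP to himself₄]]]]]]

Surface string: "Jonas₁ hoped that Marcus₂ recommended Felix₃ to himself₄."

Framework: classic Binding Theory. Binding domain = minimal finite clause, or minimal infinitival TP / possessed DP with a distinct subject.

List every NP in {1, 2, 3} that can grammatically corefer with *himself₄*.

*himself* is an anaphor, so Principle A applies: it must be bound in its binding domain.
Binding domain of *himself₄*: the embedded TP, whose subject is Marcus₂.
*Jonas₁* c-commands the anaphor but is outside its binding domain → cannot satisfy Principle A.
*Marcus₂* c-commands the anaphor within its binding domain → licit binder.
*Felix₃* c-commands the anaphor within its binding domain → licit binder.

{2, 3}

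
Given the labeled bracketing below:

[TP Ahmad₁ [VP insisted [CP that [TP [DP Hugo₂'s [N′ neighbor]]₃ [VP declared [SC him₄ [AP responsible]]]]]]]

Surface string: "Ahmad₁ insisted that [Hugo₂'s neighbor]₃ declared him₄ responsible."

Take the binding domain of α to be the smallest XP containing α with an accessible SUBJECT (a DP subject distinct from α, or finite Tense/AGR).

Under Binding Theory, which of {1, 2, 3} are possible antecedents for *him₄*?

*him* is a pronoun, so Principle B applies: it must be free in its binding domain.
Binding domain of *him₄*: the embedded TP, whose subject is [Hugo₂'s neighbor]₃.
*Ahmad₁* c-commands the pronoun but from outside its binding domain, and is not c-commanded by it → coindexation permitted.
*Hugo₂* and the pronoun do not c-command one another → neither Principle B nor Principle C is at stake; coindexation permitted.
*[Hugo₂'s neighbor]₃* c-commands the pronoun within its binding domain → coindexation would violate Principle B.

{1, 2}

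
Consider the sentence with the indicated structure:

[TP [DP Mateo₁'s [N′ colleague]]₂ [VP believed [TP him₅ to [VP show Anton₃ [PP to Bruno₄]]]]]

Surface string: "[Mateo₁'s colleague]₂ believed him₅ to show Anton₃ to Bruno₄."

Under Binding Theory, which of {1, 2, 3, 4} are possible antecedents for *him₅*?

*him* is a pronoun, so Principle B applies: it must be free in its binding domain.
Binding domain of *him₅*: the matrix TP, whose subject is [Mateo₁'s colleague]₂.
*Mateo₁* and the pronoun do not c-command one another → neither Principle B nor Principle C is at stake; coindexation permitted.
*[Mateo₁'s colleague]₂* c-commands the pronoun within its binding domain → coindexation would violate Principle B.
*Anton₃*: the pronoun c-commands this R-expression → coindexation would violate Principle C on *Anton₃*.
*Bruno₄*: the pronoun c-commands this R-expression → coindexation would violate Principle C on *Bruno₄*.

{1}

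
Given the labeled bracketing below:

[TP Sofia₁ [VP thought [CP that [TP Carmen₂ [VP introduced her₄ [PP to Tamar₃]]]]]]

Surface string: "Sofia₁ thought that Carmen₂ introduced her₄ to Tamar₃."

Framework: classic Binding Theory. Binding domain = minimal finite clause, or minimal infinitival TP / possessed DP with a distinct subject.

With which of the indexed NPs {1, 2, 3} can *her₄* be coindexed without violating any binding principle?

{1}

*her* is a pronoun, so Principle B applies: it must be free in its binding domain.
Binding domain of *her₄*: the embedded TP, whose subject is Carmen₂.
*Sofia₁* c-commands the pronoun but from outside its binding domain, and is not c-commanded by it → coindexation permitted.
*Carmen₂* c-commands the pronoun within its binding domain → coindexation would violate Principle B.
*Tamar₃*: the pronoun c-commands this R-expression → coindexation would violate Principle C on *Tamar₃*.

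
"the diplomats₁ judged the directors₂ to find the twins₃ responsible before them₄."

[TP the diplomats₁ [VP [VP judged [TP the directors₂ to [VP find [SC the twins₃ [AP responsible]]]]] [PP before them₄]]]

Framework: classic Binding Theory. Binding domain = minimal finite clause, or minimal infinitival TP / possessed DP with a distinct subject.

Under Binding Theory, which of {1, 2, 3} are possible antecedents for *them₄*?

*them* is a pronoun, so Principle B applies: it must be free in its binding domain.
Binding domain of *them₄*: the matrix TP, whose subject is the diplomats₁.
*the diplomats₁* c-commands the pronoun within its binding domain → coindexation would violate Principle B.
*the directors₂* and the pronoun do not c-command one another → neither Principle B nor Principle C is at stake; coindexation permitted.
*the twins₃* and the pronoun do not c-command one another → neither Principle B nor Principle C is at stake; coindexation permitted.

{2, 3}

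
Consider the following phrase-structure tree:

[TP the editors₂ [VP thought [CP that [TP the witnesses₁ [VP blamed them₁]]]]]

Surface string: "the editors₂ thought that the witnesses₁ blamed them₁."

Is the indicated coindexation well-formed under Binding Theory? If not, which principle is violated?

Principle B

The two coindexed NPs are *the witnesses₁* and *them₁*.
*them₁* is a pronoun. Its binding domain is the embedded TP, whose subject is the witnesses₁.
*the witnesses₁* c-commands it within that domain and carries the same index.
The pronoun is locally bound → Principle B violation.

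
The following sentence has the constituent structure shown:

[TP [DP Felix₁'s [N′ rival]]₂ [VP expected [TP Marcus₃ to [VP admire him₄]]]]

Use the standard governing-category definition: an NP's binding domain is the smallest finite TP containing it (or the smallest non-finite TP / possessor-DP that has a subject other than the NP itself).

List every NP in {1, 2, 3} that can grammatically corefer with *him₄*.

*him* is a pronoun, so Principle B applies: it must be free in its binding domain.
Binding domain of *him₄*: the embedded TP, whose subject is Marcus₃.
*Felix₁* and the pronoun do not c-command one another → neither Principle B nor Principle C is at stake; coindexation permitted.
*[Felix₁'s rival]₂* c-commands the pronoun but from outside its binding domain, and is not c-commanded by it → coindexation permitted.
*Marcus₃* c-commands the pronoun within its binding domain → coindexation would violate Principle B.

{1, 2}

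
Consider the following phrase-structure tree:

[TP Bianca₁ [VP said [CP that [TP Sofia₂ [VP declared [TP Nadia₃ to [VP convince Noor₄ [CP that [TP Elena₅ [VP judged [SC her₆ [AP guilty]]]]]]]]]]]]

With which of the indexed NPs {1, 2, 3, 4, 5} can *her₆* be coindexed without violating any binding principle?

{1, 2, 3, 4}

*her* is a pronoun, so Principle B applies: it must be free in its binding domain.
Binding domain of *her₆*: the embedded TP, whose subject is Elena₅.
*Bianca₁* c-commands the pronoun but from outside its binding domain, and is not c-commanded by it → coindexation permitted.
*Sofia₂* c-commands the pronoun but from outside its binding domain, and is not c-commanded by it → coindexation permitted.
*Nadia₃* c-commands the pronoun but from outside its binding domain, and is not c-commanded by it → coindexation permitted.
*Noor₄* c-commands the pronoun but from outside its binding domain, and is not c-commanded by it → coindexation permitted.
*Elena₅* c-commands the pronoun within its binding domain → coindexation would violate Principle B.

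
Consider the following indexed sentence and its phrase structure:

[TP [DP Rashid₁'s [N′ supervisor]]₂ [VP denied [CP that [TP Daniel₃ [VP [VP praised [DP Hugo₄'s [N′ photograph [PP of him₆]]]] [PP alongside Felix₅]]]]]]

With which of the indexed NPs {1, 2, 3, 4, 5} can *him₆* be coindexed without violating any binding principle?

{1, 2, 3, 5}

*him* is a pronoun, so Principle B applies: it must be free in its binding domain.
Binding domain of *him₆*: the possessed DP, whose subject is Hugo₄.
*Rashid₁* and the pronoun do not c-command one another → neither Principle B nor Principle C is at stake; coindexation permitted.
*[Rashid₁'s supervisor]₂* c-commands the pronoun but from outside its binding domain, and is not c-commanded by it → coindexation permitted.
*Daniel₃* c-commands the pronoun but from outside its binding domain, and is not c-commanded by it → coindexation permitted.
*Hugo₄* c-commands the pronoun within its binding domain → coindexation would violate Principle B.
*Felix₅* and the pronoun do not c-command one another → neither Principle B nor Principle C is at stake; coindexation permitted.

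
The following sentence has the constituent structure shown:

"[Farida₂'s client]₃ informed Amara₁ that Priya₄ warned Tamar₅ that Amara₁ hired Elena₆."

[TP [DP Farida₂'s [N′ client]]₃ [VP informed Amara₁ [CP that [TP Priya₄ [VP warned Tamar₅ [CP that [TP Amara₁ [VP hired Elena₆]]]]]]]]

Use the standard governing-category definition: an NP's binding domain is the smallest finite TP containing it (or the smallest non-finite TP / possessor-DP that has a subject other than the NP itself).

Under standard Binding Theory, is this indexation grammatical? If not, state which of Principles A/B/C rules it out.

Principle C

The two coindexed NPs are *Amara₁* (the lower occurrence) and *Amara₁* (the higher occurrence).
*Amara₁* (the lower occurrence) is an R-expression. Principle C requires it to be free everywhere.
*Amara₁* (the higher occurrence) c-commands it and carries the same index.
The R-expression is bound → Principle C violation.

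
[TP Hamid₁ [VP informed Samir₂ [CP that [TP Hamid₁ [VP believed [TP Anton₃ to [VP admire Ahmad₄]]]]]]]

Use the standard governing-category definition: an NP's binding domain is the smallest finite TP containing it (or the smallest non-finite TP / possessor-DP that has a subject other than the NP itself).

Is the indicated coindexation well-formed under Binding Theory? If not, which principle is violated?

The two coindexed NPs are *Hamid₁* (the lower occurrence) and *Hamid₁* (the higher occurrence).
*Hamid₁* (the lower occurrence) is an R-expression. Principle C requires it to be free everywhere.
*Hamid₁* (the higher occurrence) c-commands it and carries the same index.
The R-expression is bound → Principle C violation.

Principle C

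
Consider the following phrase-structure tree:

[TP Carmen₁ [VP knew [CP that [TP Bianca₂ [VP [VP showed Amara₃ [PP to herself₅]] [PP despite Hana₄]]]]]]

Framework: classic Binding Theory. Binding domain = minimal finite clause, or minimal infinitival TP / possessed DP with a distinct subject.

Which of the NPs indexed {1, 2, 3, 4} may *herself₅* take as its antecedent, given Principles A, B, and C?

{2, 3}

*herself* is an anaphor, so Principle A applies: it must be bound in its binding domain.
Binding domain of *herself₅*: the embedded TP, whose subject is Bianca₂.
*Carmen₁* c-commands the anaphor but is outside its binding domain → cannot satisfy Principle A.
*Bianca₂* c-commands the anaphor within its binding domain → licit binder.
*Amara₃* c-commands the anaphor within its binding domain → licit binder.
*Hana₄* does not c-command the anaphor → cannot bind it.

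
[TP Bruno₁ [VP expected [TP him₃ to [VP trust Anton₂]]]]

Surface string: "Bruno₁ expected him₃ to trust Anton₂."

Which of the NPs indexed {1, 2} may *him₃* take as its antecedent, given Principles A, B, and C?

*him* is a pronoun, so Principle B applies: it must be free in its binding domain.
Binding domain of *him₃*: the matrix TP, whose subject is Bruno₁.
*Bruno₁* c-commands the pronoun within its binding domain → coindexation would violate Principle B.
*Anton₂*: the pronoun c-commands this R-expression → coindexation would violate Principle C on *Anton₂*.

none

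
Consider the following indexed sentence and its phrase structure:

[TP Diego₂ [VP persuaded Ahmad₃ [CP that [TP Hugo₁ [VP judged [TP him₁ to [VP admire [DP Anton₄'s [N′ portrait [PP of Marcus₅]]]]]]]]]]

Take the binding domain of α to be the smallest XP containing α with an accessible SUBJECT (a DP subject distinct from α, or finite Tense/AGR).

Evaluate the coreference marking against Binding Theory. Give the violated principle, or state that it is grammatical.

The two coindexed NPs are *Hugo₁* and *him₁*.
*him₁* is a pronoun. Its binding domain is the embedded TP, whose subject is Hugo₁.
*Hugo₁* c-commands it within that domain and carries the same index.
The pronoun is locally bound → Principle B violation.

Principle B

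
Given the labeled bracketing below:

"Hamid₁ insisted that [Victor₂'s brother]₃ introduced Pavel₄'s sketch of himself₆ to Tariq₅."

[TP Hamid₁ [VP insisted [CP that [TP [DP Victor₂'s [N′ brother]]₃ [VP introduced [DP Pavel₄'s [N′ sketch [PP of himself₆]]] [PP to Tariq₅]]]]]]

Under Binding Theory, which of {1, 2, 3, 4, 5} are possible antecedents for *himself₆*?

*himself* is an anaphor, so Principle A applies: it must be bound in its binding domain.
Binding domain of *himself₆*: the possessed DP, whose subject is Pavel₄.
*Hamid₁* c-commands the anaphor but is outside its binding domain → cannot satisfy Principle A.
*Victor₂* does not c-command the anaphor → cannot bind it.
*[Victor₂'s brother]₃* c-commands the anaphor but is outside its binding domain → cannot satisfy Principle A.
*Pavel₄* c-commands the anaphor within its binding domain → licit binder.
*Tariq₅* does not c-command the anaphor → cannot bind it.

{4}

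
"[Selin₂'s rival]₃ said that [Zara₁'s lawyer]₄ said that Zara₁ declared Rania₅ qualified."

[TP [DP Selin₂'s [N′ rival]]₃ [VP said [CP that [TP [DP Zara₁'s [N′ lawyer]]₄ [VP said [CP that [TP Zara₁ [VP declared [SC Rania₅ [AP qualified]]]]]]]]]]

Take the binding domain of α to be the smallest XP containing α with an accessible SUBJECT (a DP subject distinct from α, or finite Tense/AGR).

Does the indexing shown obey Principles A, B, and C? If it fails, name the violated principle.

The two coindexed NPs are *Zara₁* and *Zara₁*.
*Zara₁* is an R-expression; no coindexed NP c-commands it, so Principle C holds.
*Zara₁* is an R-expression; *Zara₁* does not c-command it, and no other NP shares its index, so Principle C is satisfied.
All principles are respected.

grammatical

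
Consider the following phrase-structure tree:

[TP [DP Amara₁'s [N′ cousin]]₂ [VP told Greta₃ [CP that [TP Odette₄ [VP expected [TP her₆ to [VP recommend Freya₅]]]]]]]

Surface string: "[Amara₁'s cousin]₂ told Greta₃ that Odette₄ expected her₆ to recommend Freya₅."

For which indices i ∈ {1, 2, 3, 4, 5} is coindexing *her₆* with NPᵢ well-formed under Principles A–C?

{1, 2, 3}

*her* is a pronoun, so Principle B applies: it must be free in its binding domain.
Binding domain of *her₆*: the embedded TP, whose subject is Odette₄.
*Amara₁* and the pronoun do not c-command one another → neither Principle B nor Principle C is at stake; coindexation permitted.
*[Amara₁'s cousin]₂* c-commands the pronoun but from outside its binding domain, and is not c-commanded by it → coindexation permitted.
*Greta₃* c-commands the pronoun but from outside its binding domain, and is not c-commanded by it → coindexation permitted.
*Odette₄* c-commands the pronoun within its binding domain → coindexation would violate Principle B.
*Freya₅*: the pronoun c-commands this R-expression → coindexation would violate Principle C on *Freya₅*.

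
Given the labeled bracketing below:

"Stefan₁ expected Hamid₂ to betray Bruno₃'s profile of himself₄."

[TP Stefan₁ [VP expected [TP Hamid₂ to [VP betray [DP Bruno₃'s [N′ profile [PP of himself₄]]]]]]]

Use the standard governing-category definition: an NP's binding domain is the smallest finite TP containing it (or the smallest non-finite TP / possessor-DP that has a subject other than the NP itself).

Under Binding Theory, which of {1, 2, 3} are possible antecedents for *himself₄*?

{3}

*himself* is an anaphor, so Principle A applies: it must be bound in its binding domain.
Binding domain of *himself₄*: the possessed DP, whose subject is Bruno₃.
*Stefan₁* c-commands the anaphor but is outside its binding domain → cannot satisfy Principle A.
*Hamid₂* c-commands the anaphor but is outside its binding domain → cannot satisfy Principle A.
*Bruno₃* c-commands the anaphor within its binding domain → licit binder.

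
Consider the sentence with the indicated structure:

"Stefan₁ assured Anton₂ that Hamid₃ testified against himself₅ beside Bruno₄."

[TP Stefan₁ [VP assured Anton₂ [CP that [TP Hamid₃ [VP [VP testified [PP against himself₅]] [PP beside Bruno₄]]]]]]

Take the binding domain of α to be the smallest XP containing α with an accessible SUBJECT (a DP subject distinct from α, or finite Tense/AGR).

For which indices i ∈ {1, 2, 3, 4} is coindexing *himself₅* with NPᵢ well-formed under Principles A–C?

*himself* is an anaphor, so Principle A applies: it must be bound in its binding domain.
Binding domain of *himself₅*: the embedded TP, whose subject is Hamid₃.
*Stefan₁* c-commands the anaphor but is outside its binding domain → cannot satisfy Principle A.
*Anton₂* c-commands the anaphor but is outside its binding domain → cannot satisfy Principle A.
*Hamid₃* c-commands the anaphor within its binding domain → licit binder.
*Bruno₄* does not c-command the anaphor → cannot bind it.

{3}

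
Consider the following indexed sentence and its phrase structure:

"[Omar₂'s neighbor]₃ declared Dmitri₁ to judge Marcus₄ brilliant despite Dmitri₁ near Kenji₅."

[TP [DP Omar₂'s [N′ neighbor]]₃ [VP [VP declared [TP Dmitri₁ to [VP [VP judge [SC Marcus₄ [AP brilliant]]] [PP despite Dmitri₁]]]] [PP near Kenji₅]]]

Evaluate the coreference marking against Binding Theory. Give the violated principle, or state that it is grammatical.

Principle C

The two coindexed NPs are *Dmitri₁* (the higher occurrence) and *Dmitri₁* (the lower occurrence).
*Dmitri₁* (the lower occurrence) is an R-expression. Principle C requires it to be free everywhere.
*Dmitri₁* (the higher occurrence) c-commands it and carries the same index.
The R-expression is bound → Principle C violation.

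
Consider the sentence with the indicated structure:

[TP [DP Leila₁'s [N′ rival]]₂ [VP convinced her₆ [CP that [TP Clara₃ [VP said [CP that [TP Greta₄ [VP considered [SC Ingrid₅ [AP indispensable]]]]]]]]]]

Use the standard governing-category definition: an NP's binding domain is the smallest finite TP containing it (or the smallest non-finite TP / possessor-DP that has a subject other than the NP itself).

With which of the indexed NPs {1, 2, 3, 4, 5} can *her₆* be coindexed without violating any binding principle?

{1}

*her* is a pronoun, so Principle B applies: it must be free in its binding domain.
Binding domain of *her₆*: the matrix TP, whose subject is [Leila₁'s rival]₂.
*Leila₁* and the pronoun do not c-command one another → neither Principle B nor Principle C is at stake; coindexation permitted.
*[Leila₁'s rival]₂* c-commands the pronoun within its binding domain → coindexation would violate Principle B.
*Clara₃*: the pronoun c-commands this R-expression → coindexation would violate Principle C on *Clara₃*.
*Greta₄*: the pronoun c-commands this R-expression → coindexation would violate Principle C on *Greta₄*.
*Ingrid₅*: the pronoun c-commands this R-expression → coindexation would violate Principle C on *Ingrid₅*.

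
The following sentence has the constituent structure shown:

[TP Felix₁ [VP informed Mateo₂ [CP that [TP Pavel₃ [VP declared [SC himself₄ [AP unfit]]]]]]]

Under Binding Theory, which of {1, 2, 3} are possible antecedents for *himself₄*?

*himself* is an anaphor, so Principle A applies: it must be bound in its binding domain.
Binding domain of *himself₄*: the embedded TP, whose subject is Pavel₃.
*Felix₁* c-commands the anaphor but is outside its binding domain → cannot satisfy Principle A.
*Mateo₂* c-commands the anaphor but is outside its binding domain → cannot satisfy Principle A.
*Pavel₃* c-commands the anaphor within its binding domain → licit binder.

{3}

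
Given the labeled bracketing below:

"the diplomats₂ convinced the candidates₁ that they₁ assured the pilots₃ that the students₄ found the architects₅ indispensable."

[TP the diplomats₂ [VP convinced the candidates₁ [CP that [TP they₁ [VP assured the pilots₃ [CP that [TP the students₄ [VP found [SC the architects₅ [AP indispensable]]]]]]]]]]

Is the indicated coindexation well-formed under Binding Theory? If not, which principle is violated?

grammatical

The two coindexed NPs are *the candidates₁* and *they₁*.
*they₁* is a pronoun; nothing c-commands it within its binding domain (the embedded TP.), so Principle B holds trivially.
*the candidates₁* is an R-expression; *they₁* does not c-command it, and no other NP shares its index, so Principle C is satisfied.
All principles are respected.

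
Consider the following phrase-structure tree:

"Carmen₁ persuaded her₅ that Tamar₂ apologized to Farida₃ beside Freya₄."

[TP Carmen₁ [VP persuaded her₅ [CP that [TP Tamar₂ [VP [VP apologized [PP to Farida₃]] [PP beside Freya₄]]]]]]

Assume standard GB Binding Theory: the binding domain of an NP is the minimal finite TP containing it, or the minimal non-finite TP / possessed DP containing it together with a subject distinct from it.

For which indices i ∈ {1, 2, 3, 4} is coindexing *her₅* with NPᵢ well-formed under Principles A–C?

none

*her* is a pronoun, so Principle B applies: it must be free in its binding domain.
Binding domain of *her₅*: the matrix TP, whose subject is Carmen₁.
*Carmen₁* c-commands the pronoun within its binding domain → coindexation would violate Principle B.
*Tamar₂*: the pronoun c-commands this R-expression → coindexation would violate Principle C on *Tamar₂*.
*Farida₃*: the pronoun c-commands this R-expression → coindexation would violate Principle C on *Farida₃*.
*Freya₄*: the pronoun c-commands this R-expression → coindexation would violate Principle C on *Freya₄*.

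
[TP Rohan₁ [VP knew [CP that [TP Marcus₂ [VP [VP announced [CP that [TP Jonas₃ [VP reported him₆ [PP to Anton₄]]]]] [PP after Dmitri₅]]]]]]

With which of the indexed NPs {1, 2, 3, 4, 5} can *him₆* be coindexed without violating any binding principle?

*him* is a pronoun, so Principle B applies: it must be free in its binding domain.
Binding domain of *him₆*: the embedded TP, whose subject is Jonas₃.
*Rohan₁* c-commands the pronoun but from outside its binding domain, and is not c-commanded by it → coindexation permitted.
*Marcus₂* c-commands the pronoun but from outside its binding domain, and is not c-commanded by it → coindexation permitted.
*Jonas₃* c-commands the pronoun within its binding domain → coindexation would violate Principle B.
*Anton₄*: the pronoun c-commands this R-expression → coindexation would violate Principle C on *Anton₄*.
*Dmitri₅* and the pronoun do not c-command one another → neither Principle B nor Principle C is at stake; coindexation permitted.

{1, 2, 5}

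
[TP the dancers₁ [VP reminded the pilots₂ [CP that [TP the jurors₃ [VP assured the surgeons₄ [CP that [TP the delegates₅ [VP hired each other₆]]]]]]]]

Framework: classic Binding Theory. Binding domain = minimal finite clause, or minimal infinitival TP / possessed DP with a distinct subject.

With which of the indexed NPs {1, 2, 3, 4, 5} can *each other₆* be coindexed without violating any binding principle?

*each other* is an anaphor, so Principle A applies: it must be bound in its binding domain.
Binding domain of *each other₆*: the embedded TP, whose subject is the delegates₅.
*the dancers₁* c-commands the anaphor but is outside its binding domain → cannot satisfy Principle A.
*the pilots₂* c-commands the anaphor but is outside its binding domain → cannot satisfy Principle A.
*the jurors₃* c-commands the anaphor but is outside its binding domain → cannot satisfy Principle A.
*the surgeons₄* c-commands the anaphor but is outside its binding domain → cannot satisfy Principle A.
*the delegates₅* c-commands the anaphor within its binding domain → licit binder.

{5}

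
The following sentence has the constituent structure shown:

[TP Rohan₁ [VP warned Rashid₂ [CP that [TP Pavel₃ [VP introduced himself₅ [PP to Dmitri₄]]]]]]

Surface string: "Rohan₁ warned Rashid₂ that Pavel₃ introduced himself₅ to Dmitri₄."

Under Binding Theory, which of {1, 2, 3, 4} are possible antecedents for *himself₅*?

*himself* is an anaphor, so Principle A applies: it must be bound in its binding domain.
Binding domain of *himself₅*: the embedded TP, whose subject is Pavel₃.
*Rohan₁* c-commands the anaphor but is outside its binding domain → cannot satisfy Principle A.
*Rashid₂* c-commands the anaphor but is outside its binding domain → cannot satisfy Principle A.
*Pavel₃* c-commands the anaphor within its binding domain → licit binder.
*Dmitri₄* does not c-command the anaphor → cannot bind it.

{3}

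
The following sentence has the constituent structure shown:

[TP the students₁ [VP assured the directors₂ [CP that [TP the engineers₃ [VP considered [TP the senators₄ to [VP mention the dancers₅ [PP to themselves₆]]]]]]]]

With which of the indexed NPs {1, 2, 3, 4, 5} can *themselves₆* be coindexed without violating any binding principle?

*themselves* is an anaphor, so Principle A applies: it must be bound in its binding domain.
Binding domain of *themselves₆*: the embedded TP, whose subject is the senators₄.
*the students₁* c-commands the anaphor but is outside its binding domain → cannot satisfy Principle A.
*the directors₂* c-commands the anaphor but is outside its binding domain → cannot satisfy Principle A.
*the engineers₃* c-commands the anaphor but is outside its binding domain → cannot satisfy Principle A.
*the senators₄* c-commands the anaphor within its binding domain → licit binder.
*the dancers₅* c-commands the anaphor within its binding domain → licit binder.

{4, 5}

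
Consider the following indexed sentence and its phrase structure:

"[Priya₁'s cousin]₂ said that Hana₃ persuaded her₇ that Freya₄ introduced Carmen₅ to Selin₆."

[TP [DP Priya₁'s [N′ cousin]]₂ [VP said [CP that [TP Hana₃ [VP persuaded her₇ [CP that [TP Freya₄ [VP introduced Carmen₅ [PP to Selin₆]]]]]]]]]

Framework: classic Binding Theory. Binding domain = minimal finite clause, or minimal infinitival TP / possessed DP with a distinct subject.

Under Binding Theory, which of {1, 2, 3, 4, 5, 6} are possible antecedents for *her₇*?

*her* is a pronoun, so Principle B applies: it must be free in its binding domain.
Binding domain of *her₇*: the embedded TP, whose subject is Hana₃.
*Priya₁* and the pronoun do not c-command one another → neither Principle B nor Principle C is at stake; coindexation permitted.
*[Priya₁'s cousin]₂* c-commands the pronoun but from outside its binding domain, and is not c-commanded by it → coindexation permitted.
*Hana₃* c-commands the pronoun within its binding domain → coindexation would violate Principle B.
*Freya₄*: the pronoun c-commands this R-expression → coindexation would violate Principle C on *Freya₄*.
*Carmen₅*: the pronoun c-commands this R-expression → coindexation would violate Principle C on *Carmen₅*.
*Selin₆*: the pronoun c-commands this R-expression → coindexation would violate Principle C on *Selin₆*.

{1, 2}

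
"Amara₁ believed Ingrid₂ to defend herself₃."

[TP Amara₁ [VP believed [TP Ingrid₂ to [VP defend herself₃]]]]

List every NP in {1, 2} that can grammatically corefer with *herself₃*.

*herself* is an anaphor, so Principle A applies: it must be bound in its binding domain.
Binding domain of *herself₃*: the embedded TP, whose subject is Ingrid₂.
*Amara₁* c-commands the anaphor but is outside its binding domain → cannot satisfy Principle A.
*Ingrid₂* c-commands the anaphor within its binding domain → licit binder.

{2}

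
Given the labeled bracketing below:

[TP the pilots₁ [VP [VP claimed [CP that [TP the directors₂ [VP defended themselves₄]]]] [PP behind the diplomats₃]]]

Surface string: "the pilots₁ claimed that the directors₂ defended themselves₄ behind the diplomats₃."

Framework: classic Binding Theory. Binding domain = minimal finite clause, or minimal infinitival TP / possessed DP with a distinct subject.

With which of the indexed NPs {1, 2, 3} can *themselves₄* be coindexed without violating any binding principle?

{2}

*themselves* is an anaphor, so Principle A applies: it must be bound in its binding domain.
Binding domain of *themselves₄*: the embedded TP, whose subject is the directors₂.
*the pilots₁* c-commands the anaphor but is outside its binding domain → cannot satisfy Principle A.
*the directors₂* c-commands the anaphor within its binding domain → licit binder.
*the diplomats₃* does not c-command the anaphor → cannot bind it.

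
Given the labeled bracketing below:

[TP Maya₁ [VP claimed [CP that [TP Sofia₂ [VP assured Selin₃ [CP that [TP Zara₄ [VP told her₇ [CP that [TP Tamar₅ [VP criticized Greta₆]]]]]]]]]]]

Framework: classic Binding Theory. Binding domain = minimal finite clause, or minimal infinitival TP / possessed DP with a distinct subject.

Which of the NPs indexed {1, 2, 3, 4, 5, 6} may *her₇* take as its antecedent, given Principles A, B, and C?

{1, 2, 3}

*her* is a pronoun, so Principle B applies: it must be free in its binding domain.
Binding domain of *her₇*: the embedded TP, whose subject is Zara₄.
*Maya₁* c-commands the pronoun but from outside its binding domain, and is not c-commanded by it → coindexation permitted.
*Sofia₂* c-commands the pronoun but from outside its binding domain, and is not c-commanded by it → coindexation permitted.
*Selin₃* c-commands the pronoun but from outside its binding domain, and is not c-commanded by it → coindexation permitted.
*Zara₄* c-commands the pronoun within its binding domain → coindexation would violate Principle B.
*Tamar₅*: the pronoun c-commands this R-expression → coindexation would violate Principle C on *Tamar₅*.
*Greta₆*: the pronoun c-commands this R-expression → coindexation would violate Principle C on *Greta₆*.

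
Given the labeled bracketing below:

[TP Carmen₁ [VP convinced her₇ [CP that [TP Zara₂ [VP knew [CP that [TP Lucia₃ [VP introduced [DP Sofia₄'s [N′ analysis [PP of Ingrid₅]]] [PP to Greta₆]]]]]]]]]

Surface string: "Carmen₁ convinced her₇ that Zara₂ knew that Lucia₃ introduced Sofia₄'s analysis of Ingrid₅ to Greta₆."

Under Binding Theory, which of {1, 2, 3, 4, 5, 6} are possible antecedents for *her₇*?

none

*her* is a pronoun, so Principle B applies: it must be free in its binding domain.
Binding domain of *her₇*: the matrix TP, whose subject is Carmen₁.
*Carmen₁* c-commands the pronoun within its binding domain → coindexation would violate Principle B.
*Zara₂*: the pronoun c-commands this R-expression → coindexation would violate Principle C on *Zara₂*.
*Lucia₃*: the pronoun c-commands this R-expression → coindexation would violate Principle C on *Lucia₃*.
*Sofia₄*: the pronoun c-commands this R-expression → coindexation would violate Principle C on *Sofia₄*.
*Ingrid₅*: the pronoun c-commands this R-expression → coindexation would violate Principle C on *Ingrid₅*.
*Greta₆*: the pronoun c-commands this R-expression → coindexation would violate Principle C on *Greta₆*.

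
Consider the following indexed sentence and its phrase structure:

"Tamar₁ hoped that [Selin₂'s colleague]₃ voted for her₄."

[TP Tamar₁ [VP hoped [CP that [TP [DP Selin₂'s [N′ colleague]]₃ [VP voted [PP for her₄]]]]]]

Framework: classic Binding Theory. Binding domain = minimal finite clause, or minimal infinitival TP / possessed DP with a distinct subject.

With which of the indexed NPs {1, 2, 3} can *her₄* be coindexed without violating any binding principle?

*her* is a pronoun, so Principle B applies: it must be free in its binding domain.
Binding domain of *her₄*: the embedded TP, whose subject is [Selin₂'s colleague]₃.
*Tamar₁* c-commands the pronoun but from outside its binding domain, and is not c-commanded by it → coindexation permitted.
*Selin₂* and the pronoun do not c-command one another → neither Principle B nor Principle C is at stake; coindexation permitted.
*[Selin₂'s colleague]₃* c-commands the pronoun within its binding domain → coindexation would violate Principle B.

{1, 2}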